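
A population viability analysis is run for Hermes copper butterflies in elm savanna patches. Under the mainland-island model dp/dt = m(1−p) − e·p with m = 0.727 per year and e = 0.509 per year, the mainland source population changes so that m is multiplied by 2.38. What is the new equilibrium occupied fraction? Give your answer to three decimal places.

Before: p* = 0.727/(0.727+0.509) = 0.5882.
After: m = 1.73026, e = 0.509; p* = 1.73026/2.2393 = 0.7727.

0.773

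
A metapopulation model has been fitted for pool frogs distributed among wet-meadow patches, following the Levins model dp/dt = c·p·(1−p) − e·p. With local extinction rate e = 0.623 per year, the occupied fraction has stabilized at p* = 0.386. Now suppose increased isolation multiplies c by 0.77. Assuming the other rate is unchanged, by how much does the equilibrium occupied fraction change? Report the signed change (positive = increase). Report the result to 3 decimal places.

Balance c(1−p*) = e gives c = e/(1 − 0.38600) = 0.623/0.61400 = 1.01466.
New p* = 1 − e/c = 1 − 0.62300/0.78129 = 0.20260.
Δp* = 0.20260 − 0.38600 = -0.18340.

-0.183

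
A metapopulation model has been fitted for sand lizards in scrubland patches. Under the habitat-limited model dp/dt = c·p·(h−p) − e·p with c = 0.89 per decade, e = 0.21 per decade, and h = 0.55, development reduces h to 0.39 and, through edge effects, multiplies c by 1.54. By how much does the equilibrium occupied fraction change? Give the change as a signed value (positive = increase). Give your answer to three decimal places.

-0.077

Before: p* = h − e/c = 0.55 − 0.21/0.89 = 0.55 − 0.2360 = 0.3140.
After: c = 1.3706, e = 0.21, h = 0.39; p* = 0.39 − 0.21/1.3706 = 0.2368.
Δp* = 0.2368 − 0.3140 = -0.0773.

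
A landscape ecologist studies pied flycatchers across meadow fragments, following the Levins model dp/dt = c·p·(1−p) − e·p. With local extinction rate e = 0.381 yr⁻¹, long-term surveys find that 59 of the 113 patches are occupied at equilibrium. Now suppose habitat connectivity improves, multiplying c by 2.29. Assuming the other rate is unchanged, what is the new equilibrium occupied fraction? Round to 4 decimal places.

Observed p* = 59/113 = 0.52212.
Balance c(1−p*) = e gives c = e/(1 − 0.52212) = 0.381/0.47788 = 0.79727.
New p* = 1 − e/c = 1 − 0.38100/1.82575 = 0.79132.

0.7913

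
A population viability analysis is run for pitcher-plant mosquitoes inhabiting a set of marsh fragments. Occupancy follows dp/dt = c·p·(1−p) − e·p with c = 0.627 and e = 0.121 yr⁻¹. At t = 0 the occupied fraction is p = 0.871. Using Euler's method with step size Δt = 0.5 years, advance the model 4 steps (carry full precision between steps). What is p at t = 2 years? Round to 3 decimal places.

Update rule: p ← p + [c·p·(1−p) − e·p]·Δt with Δt = 0.5.
t = 0.5: p = 0.87100 + (-0.01747) = 0.85353
t = 1: p = 0.85353 + (-0.01245) = 0.84108
t = 1.5: p = 0.84108 + (-0.00898) = 0.83210
t = 2: p = 0.83210 + (-0.00654) = 0.82556

0.826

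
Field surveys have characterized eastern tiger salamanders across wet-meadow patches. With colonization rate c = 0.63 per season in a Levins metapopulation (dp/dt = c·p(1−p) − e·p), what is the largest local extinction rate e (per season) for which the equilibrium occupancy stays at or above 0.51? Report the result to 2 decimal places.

0.31

1 − e/c ≥ 0.51 ⇒ e ≤ c(1 − 0.51) = 0.63 × 0.4900.
e_max = 0.3087.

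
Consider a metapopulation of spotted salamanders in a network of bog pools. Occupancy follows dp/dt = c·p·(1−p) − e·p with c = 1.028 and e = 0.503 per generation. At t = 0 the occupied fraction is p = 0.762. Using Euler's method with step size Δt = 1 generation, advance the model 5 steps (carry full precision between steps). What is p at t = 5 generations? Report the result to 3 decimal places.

0.513

Update rule: p ← p + [c·p·(1−p) − e·p]·Δt with Δt = 1.
p: 0.76200 → 0.56515  (Δp = -0.19685)
p: 0.56515 → 0.53352  (Δp = -0.03163)
p: 0.53352 → 0.52100  (Δp = -0.01251)
p: 0.52100 → 0.51548  (Δp = -0.00552)
p: 0.51548 → 0.51295  (Δp = -0.00254)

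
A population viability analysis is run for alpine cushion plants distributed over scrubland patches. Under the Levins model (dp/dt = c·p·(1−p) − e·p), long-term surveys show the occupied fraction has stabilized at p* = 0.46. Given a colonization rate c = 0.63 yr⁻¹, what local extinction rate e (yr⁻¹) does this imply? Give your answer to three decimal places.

0.340

At equilibrium c(1−p*) = e.
e = 0.63 × (1 − 0.46) = 0.63 × 0.5400 = 0.3402.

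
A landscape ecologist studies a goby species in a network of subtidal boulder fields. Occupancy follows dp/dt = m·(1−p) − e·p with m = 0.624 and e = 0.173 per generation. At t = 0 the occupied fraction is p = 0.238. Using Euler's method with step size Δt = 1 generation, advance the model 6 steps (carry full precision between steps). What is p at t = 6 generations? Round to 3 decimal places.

Update rule: p ← p + [m·(1−p) − e·p]·Δt with Δt = 1.
  1  |  dp/dt·Δt = +0.434314  |  p_1 = 0.672314
  2  |  dp/dt·Δt = +0.088166  |  p_2 = 0.760480
  3  |  dp/dt·Δt = +0.017898  |  p_3 = 0.778377
  4  |  dp/dt·Δt = +0.003633  |  p_4 = 0.782011
  5  |  dp/dt·Δt = +0.000738  |  p_5 = 0.782748
  6  |  dp/dt·Δt = +0.000150  |  p_6 = 0.782898

0.783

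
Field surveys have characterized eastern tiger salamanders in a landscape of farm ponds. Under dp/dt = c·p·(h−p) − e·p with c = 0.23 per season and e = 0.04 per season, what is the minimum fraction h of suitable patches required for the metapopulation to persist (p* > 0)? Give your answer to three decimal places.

0.174

p* = h − e/c is positive only when h > e/c.
h_min = e/c = 0.04/0.23 = 0.1739.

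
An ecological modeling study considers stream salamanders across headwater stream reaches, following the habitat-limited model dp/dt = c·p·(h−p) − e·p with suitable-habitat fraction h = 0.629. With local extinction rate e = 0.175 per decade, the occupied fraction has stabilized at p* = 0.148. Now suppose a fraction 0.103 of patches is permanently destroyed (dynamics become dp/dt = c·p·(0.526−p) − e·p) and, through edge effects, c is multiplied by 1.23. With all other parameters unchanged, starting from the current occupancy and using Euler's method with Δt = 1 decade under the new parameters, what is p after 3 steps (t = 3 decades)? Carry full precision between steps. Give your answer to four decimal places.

0.1456

Balance c(h−p*) = e gives c = e/(0.629 − 0.14800) = 0.175/0.48100 = 0.36383.
Starting from p₀ = 0.14800; update p ← p + (dp/dt)·Δt with the new parameters.
  1  |  dp/dt·Δt = -0.000865  |  p_1 = 0.147135
  2  |  dp/dt·Δt = -0.000803  |  p_2 = 0.146332
  3  |  dp/dt·Δt = -0.000746  |  p_3 = 0.145587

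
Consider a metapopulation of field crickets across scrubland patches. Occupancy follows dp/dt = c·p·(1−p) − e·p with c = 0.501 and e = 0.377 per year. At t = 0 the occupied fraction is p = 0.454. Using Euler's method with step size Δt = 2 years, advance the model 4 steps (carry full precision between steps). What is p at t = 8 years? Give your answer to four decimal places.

Update rule: p ← p + [c·p·(1−p) − e·p]·Δt with Δt = 2.
  1  |  dp/dt·Δt = -0.093936  |  p_1 = 0.360064
  2  |  dp/dt·Δt = -0.040609  |  p_2 = 0.319454
  3  |  dp/dt·Δt = -0.023031  |  p_3 = 0.296424
  4  |  dp/dt·Δt = -0.014530  |  p_4 = 0.281894

0.2819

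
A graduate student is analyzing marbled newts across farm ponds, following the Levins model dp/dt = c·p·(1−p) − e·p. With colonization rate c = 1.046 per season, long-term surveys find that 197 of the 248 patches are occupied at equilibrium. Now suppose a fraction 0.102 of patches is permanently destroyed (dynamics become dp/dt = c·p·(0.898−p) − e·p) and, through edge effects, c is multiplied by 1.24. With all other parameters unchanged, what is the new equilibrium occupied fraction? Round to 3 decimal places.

0.732

Observed p* = 197/248 = 0.79435.
Balance c(1−p*) = e gives e = 1.046×(1 − 0.79435) = 0.21511.
New p* = 0.898 − e/c = 0.898 − 0.21511/1.29704 = 0.73215.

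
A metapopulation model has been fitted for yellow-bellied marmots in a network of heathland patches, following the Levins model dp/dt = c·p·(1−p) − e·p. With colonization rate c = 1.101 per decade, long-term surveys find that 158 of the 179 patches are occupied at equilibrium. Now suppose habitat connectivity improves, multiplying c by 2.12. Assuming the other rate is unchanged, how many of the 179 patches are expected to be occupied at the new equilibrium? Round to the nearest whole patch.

Observed p* = 158/179 = 0.88268.
Balance c(1−p*) = e gives e = 1.101×(1 − 0.88268) = 0.12917.
New p* = 1 − e/c = 1 − 0.12917/2.33412 = 0.94466.
Expected occupied = 179 × 0.94466 = 169.09 ≈ 169.

169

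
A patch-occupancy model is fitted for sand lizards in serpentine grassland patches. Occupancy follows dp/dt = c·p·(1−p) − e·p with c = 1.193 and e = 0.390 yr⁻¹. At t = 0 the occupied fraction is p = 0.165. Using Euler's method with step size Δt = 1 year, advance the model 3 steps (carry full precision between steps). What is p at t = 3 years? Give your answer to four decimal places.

Update rule: p ← p + [c·p·(1−p) − e·p]·Δt with Δt = 1.
p: 0.16500 → 0.26502  (Δp = +0.10002)
p: 0.26502 → 0.39403  (Δp = +0.12902)
p: 0.39403 → 0.52522  (Δp = +0.13118)

0.5252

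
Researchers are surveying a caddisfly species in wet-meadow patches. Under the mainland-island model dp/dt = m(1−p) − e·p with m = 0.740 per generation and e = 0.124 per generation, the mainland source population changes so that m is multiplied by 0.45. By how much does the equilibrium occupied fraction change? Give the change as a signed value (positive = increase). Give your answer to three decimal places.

-0.128

Before: p* = 0.740/(0.740+0.124) = 0.8565.
After: m = 0.333, e = 0.124; p* = 0.333/0.4570 = 0.7287.
Δp* = 0.7287 − 0.8565 = -0.1278.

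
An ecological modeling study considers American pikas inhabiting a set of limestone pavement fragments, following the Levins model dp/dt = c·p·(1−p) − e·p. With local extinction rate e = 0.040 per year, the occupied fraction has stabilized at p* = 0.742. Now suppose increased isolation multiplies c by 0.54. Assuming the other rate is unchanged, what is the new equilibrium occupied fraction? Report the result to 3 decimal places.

0.522

Balance c(1−p*) = e gives c = e/(1 − 0.74200) = 0.040/0.25800 = 0.15504.
New p* = 1 − e/c = 1 − 0.04000/0.08372 = 0.52222.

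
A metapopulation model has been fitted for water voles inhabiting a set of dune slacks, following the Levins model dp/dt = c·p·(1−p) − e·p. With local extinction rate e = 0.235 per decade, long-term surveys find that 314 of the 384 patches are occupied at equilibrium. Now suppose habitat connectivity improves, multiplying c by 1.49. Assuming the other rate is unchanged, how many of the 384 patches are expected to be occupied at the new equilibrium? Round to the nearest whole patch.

337

Observed p* = 314/384 = 0.81771.
Balance c(1−p*) = e gives c = e/(1 − 0.81771) = 0.235/0.18229 = 1.28915.
New p* = 1 − e/c = 1 − 0.23500/1.92083 = 0.87766.
Expected occupied = 384 × 0.87766 = 337.02 ≈ 337.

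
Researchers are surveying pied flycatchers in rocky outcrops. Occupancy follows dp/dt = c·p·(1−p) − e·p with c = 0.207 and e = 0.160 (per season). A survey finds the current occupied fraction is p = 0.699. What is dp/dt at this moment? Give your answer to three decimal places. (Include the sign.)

Colonization term: c·p·(1−p) = 0.207×0.699×0.3010 = 0.04355.
Extinction term: e·p = 0.11184.
dp/dt = 0.04355 − 0.11184 = -0.06829.

-0.068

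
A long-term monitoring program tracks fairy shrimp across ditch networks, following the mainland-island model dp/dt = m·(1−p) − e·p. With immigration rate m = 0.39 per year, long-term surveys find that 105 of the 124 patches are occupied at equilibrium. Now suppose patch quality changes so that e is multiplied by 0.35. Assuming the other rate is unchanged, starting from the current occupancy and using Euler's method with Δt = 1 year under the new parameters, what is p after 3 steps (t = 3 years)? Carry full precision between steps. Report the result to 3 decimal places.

Observed p* = 105/124 = 0.84677.
Balance m(1−p*) = e·p* gives e = m(1−p*)/p* = 0.39×0.15323/0.84677 = 0.07057.
Starting from p₀ = 0.84677; update p ← p + (dp/dt)·Δt with the new parameters.
  1  |  dp/dt·Δt = +0.038843  |  p_1 = 0.885617
  2  |  dp/dt·Δt = +0.022735  |  p_2 = 0.908352
  3  |  dp/dt·Δt = +0.013307  |  p_3 = 0.921658

0.922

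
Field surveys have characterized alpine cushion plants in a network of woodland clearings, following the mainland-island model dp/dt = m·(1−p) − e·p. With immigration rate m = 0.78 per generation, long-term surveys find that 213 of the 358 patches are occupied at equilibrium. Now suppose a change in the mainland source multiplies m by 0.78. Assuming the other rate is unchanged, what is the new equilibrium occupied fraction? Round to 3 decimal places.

Observed p* = 213/358 = 0.59497.
Balance m(1−p*) = e·p* gives e = m(1−p*)/p* = 0.78×0.40503/0.59497 = 0.53099.
New p* = m/(m+e) = 0.60840/(0.60840+0.53099) = 0.53397.

0.534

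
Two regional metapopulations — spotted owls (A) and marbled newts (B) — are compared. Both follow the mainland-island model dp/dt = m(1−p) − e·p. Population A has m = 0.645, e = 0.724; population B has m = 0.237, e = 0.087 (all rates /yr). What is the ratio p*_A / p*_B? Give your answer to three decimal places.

A: p*_A = m/(m+e) = 0.645/1.3690 = 0.4711.
B: p*_B = 0.237/0.3240 = 0.7315.
p*_A / p*_B = 0.4711/0.7315 = 0.6441.

0.644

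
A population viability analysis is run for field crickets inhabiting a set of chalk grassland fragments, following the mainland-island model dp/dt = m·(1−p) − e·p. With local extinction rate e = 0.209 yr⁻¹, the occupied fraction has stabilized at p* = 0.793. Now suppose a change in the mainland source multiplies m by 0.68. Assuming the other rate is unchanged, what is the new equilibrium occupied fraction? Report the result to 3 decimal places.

0.723

Balance m(1−p*) = e·p* gives m = e·p*/(1−p*) = 0.209×0.79300/0.20700 = 0.80066.
New p* = m/(m+e) = 0.54445/(0.54445+0.20900) = 0.72261.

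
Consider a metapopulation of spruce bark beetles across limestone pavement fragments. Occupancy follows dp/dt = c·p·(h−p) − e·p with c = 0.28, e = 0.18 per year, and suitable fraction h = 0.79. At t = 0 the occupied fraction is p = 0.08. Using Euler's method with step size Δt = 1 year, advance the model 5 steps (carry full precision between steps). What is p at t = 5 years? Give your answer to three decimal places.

Update rule: p ← p + [c·p·(h−p) − e·p]·Δt with Δt = 1.
t = 1: p = 0.08000 + (+0.00150) = 0.08150
t = 2: p = 0.08150 + (+0.00150) = 0.08300
t = 3: p = 0.08300 + (+0.00149) = 0.08449
t = 4: p = 0.08449 + (+0.00148) = 0.08597
t = 5: p = 0.08597 + (+0.00147) = 0.08745

0.087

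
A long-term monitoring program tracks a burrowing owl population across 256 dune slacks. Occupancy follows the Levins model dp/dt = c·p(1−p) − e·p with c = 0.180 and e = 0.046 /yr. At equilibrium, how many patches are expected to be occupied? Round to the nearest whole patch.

191

p* = 1 − e/c = 1 − 0.046/0.180 = 0.7444.
Expected occupied patches = N × p* = 256 × 0.7444 = 190.58 ≈ 191.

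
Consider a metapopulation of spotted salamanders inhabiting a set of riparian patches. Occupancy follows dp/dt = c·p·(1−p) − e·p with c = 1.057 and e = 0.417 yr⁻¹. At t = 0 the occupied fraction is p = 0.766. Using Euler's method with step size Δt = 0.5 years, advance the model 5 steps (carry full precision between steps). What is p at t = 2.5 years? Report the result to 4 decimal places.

Update rule: p ← p + [c·p·(1−p) − e·p]·Δt with Δt = 0.5.
p: 0.76600 → 0.70102  (Δp = -0.06498)
p: 0.70102 → 0.66563  (Δp = -0.03539)
p: 0.66563 → 0.64447  (Δp = -0.02116)
p: 0.64447 → 0.63119  (Δp = -0.01328)
p: 0.63119 → 0.62262  (Δp = -0.00857)

0.6226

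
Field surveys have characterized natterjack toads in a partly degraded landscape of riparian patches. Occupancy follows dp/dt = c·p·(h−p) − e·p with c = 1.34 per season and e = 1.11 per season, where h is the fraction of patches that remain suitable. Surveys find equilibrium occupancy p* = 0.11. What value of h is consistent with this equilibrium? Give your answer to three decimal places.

0.938

At equilibrium c(h−p*) = e, so h = p* + e/c.
h = 0.11 + 1.11/1.34 = 0.11 + 0.8284 = 0.9384.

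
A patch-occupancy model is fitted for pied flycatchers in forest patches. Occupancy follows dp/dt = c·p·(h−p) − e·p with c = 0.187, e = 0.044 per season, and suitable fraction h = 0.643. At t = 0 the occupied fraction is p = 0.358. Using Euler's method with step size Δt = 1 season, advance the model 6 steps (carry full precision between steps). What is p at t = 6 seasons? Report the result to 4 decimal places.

Update rule: p ← p + [c·p·(h−p) − e·p]·Δt with Δt = 1.
step 1: Δp = +0.00333, p = 0.36133
step 2: Δp = +0.00313, p = 0.36446
step 3: Δp = +0.00295, p = 0.36741
step 4: Δp = +0.00277, p = 0.37018
step 5: Δp = +0.00260, p = 0.37278
step 6: Δp = +0.00243, p = 0.37521

0.3752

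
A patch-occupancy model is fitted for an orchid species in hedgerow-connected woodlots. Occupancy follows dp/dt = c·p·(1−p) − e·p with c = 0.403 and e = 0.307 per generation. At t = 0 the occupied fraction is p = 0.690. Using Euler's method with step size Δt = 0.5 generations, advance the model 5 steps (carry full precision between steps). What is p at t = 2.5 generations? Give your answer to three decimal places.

0.479

Update rule: p ← p + [c·p·(1−p) − e·p]·Δt with Δt = 0.5.
  1  |  dp/dt·Δt = -0.062814  |  p_1 = 0.627186
  2  |  dp/dt·Δt = -0.049158  |  p_2 = 0.578028
  3  |  dp/dt·Δt = -0.039579  |  p_3 = 0.538449
  4  |  dp/dt·Δt = -0.032575  |  p_4 = 0.505874
  5  |  dp/dt·Δt = -0.027284  |  p_5 = 0.478591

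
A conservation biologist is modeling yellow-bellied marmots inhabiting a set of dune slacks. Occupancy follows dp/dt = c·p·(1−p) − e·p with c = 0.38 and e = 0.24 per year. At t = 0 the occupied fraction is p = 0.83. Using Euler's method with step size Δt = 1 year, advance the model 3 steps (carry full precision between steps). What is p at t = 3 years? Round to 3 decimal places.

Update rule: p ← p + [c·p·(1−p) − e·p]·Δt with Δt = 1.
step 1: Δp = -0.14558, p = 0.68442
step 2: Δp = -0.08218, p = 0.60223
step 3: Δp = -0.05351, p = 0.54873

0.549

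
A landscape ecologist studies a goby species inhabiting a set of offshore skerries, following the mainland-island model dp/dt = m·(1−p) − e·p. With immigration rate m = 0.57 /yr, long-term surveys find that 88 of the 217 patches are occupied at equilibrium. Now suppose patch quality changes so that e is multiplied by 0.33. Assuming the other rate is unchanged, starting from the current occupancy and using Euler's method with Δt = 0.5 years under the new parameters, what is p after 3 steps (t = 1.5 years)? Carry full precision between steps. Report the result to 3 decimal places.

0.622

Observed p* = 88/217 = 0.40553.
Balance m(1−p*) = e·p* gives e = m(1−p*)/p* = 0.57×0.59447/0.40553 = 0.83557.
Starting from p₀ = 0.40553; update p ← p + (dp/dt)·Δt with the new parameters.
t = 0.5: p = 0.40553 + (+0.11351) = 0.51904
t = 1: p = 0.51904 + (+0.06551) = 0.58456
t = 1.5: p = 0.58456 + (+0.03781) = 0.62237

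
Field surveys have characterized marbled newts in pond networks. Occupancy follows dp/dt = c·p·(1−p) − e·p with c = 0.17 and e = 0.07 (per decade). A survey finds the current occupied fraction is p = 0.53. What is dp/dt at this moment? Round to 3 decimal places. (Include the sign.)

Colonization term: c·p·(1−p) = 0.17×0.53×0.4700 = 0.04235.
Extinction term: e·p = 0.03710.
dp/dt = 0.04235 − 0.03710 = 0.00525.

0.005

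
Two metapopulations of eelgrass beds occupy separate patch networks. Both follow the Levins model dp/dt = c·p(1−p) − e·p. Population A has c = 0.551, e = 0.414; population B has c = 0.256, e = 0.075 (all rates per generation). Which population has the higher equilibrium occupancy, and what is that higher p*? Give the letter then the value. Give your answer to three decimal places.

A: p*_A = 1 − 0.414/0.551 = 0.2486.
B: p*_B = 1 − 0.075/0.256 = 0.7070.
B is higher at 0.7070.

B, 0.707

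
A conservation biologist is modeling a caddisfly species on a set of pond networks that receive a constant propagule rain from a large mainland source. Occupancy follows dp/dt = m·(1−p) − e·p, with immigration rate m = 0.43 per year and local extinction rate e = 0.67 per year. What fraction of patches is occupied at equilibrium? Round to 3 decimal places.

At equilibrium the propagule rain into empty patches balances local extinction: m(1−p*) = e·p*.
p* = m/(m+e) = 0.43/(0.43+0.67) = 0.43/1.1000 = 0.3909.

0.391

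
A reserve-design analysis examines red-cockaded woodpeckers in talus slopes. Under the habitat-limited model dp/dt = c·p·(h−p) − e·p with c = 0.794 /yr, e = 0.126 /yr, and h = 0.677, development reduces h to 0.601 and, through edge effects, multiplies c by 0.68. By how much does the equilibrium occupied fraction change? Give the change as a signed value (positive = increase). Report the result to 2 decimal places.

-0.15

Before: p* = h − e/c = 0.677 − 0.126/0.794 = 0.677 − 0.1587 = 0.5183.
After: c = 0.53992, e = 0.126, h = 0.601; p* = 0.601 − 0.126/0.53992 = 0.3676.
Δp* = 0.3676 − 0.5183 = -0.1507.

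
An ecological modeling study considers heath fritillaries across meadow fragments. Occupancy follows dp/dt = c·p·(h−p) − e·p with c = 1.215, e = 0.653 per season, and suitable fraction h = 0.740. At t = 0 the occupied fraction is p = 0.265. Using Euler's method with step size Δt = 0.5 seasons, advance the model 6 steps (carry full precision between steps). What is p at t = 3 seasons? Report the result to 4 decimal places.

0.2263

Update rule: p ← p + [c·p·(h−p) − e·p]·Δt with Δt = 0.5.
t = 0.5: p = 0.26500 + (-0.01005) = 0.25495
t = 1: p = 0.25495 + (-0.00811) = 0.24683
t = 1.5: p = 0.24683 + (-0.00664) = 0.24019
t = 2: p = 0.24019 + (-0.00549) = 0.23470
t = 2.5: p = 0.23470 + (-0.00458) = 0.23012
t = 3: p = 0.23012 + (-0.00385) = 0.22626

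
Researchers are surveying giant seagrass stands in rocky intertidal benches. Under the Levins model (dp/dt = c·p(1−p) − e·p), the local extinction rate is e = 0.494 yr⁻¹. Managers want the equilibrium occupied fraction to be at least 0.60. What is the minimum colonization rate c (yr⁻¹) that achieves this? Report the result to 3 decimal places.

p* = 1 − e/c ≥ 0.60 requires e/c ≤ 0.4000, i.e. c ≥ e/0.4000.
c_min = 0.494/0.4000 = 1.2350.

1.235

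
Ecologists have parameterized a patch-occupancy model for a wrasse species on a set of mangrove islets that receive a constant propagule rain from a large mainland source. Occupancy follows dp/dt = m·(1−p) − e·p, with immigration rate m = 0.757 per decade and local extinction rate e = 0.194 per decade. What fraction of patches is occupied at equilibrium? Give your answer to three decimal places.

0.796

At equilibrium the propagule rain into empty patches balances local extinction: m(1−p*) = e·p*.
p* = m/(m+e) = 0.757/(0.757+0.194) = 0.757/0.9510 = 0.7960.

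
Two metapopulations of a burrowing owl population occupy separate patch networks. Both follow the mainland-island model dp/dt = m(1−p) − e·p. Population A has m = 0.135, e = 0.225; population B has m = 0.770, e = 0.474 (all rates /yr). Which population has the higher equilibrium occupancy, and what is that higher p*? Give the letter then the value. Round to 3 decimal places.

B, 0.619

A: p*_A = m/(m+e) = 0.135/0.3600 = 0.3750.
B: p*_B = 0.770/1.2440 = 0.6190.
B is higher at 0.6190.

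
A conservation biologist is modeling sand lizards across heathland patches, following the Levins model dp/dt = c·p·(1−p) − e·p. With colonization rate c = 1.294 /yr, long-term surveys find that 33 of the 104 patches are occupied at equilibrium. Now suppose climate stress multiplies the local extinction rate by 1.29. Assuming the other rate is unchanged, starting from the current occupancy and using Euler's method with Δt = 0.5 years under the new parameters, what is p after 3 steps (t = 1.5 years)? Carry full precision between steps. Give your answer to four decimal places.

0.2277

Observed p* = 33/104 = 0.31731.
Balance c(1−p*) = e gives e = 1.294×(1 − 0.31731) = 0.88340.
Starting from p₀ = 0.31731; update p ← p + (dp/dt)·Δt with the new parameters.
t = 0.5: p = 0.31731 + (-0.04065) = 0.27666
t = 1: p = 0.27666 + (-0.02816) = 0.24850
t = 1.5: p = 0.24850 + (-0.02077) = 0.22773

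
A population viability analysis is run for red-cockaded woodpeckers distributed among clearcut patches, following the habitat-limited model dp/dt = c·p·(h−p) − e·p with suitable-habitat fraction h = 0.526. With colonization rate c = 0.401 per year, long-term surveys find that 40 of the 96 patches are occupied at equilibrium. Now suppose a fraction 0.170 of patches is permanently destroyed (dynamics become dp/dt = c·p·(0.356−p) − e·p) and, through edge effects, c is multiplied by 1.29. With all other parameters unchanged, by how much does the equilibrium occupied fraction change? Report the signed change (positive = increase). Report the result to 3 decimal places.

-0.145

Observed p* = 40/96 = 0.41667.
Balance c(h−p*) = e gives e = 0.401×(0.526 − 0.41667) = 0.04384.
New p* = 0.356 − e/c = 0.356 − 0.04384/0.51729 = 0.27125.
Δp* = 0.27125 − 0.41667 = -0.14542.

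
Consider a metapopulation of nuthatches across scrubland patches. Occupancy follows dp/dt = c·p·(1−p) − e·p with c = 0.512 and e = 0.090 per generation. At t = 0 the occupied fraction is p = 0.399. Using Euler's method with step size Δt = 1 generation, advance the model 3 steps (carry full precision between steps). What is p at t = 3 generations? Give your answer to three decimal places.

Update rule: p ← p + [c·p·(1−p) − e·p]·Δt with Δt = 1.
t = 1: p = 0.39900 + (+0.08687) = 0.48587
t = 2: p = 0.48587 + (+0.08417) = 0.57004
t = 3: p = 0.57004 + (+0.07419) = 0.64422

0.644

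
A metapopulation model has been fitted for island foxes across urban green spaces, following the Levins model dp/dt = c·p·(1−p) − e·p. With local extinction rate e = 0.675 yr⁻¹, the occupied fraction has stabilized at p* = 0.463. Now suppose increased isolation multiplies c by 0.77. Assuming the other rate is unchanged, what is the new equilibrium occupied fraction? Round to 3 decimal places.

Balance c(1−p*) = e gives c = e/(1 − 0.46300) = 0.675/0.53700 = 1.25698.
New p* = 1 − e/c = 1 − 0.67500/0.96787 = 0.30259.

0.303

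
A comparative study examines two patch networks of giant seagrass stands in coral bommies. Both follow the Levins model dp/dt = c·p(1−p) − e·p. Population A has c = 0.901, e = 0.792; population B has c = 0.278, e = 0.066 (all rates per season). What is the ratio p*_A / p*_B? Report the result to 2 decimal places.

0.16

A: p*_A = 1 − 0.792/0.901 = 0.1210.
B: p*_B = 1 − 0.066/0.278 = 0.7626.
p*_A / p*_B = 0.1210/0.7626 = 0.1586.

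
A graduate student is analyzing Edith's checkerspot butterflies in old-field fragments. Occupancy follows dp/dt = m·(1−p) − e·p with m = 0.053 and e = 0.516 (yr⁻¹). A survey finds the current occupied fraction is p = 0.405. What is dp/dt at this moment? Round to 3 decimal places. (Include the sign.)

-0.177

Colonization term: m·(1−p) = 0.053×0.5950 = 0.03154.
Extinction term: e·p = 0.20898.
dp/dt = 0.03154 − 0.20898 = -0.17745.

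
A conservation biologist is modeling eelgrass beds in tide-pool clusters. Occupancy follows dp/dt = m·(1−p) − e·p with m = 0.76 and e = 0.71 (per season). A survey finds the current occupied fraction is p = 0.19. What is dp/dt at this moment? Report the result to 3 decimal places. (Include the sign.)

0.481

Colonization term: m·(1−p) = 0.76×0.8100 = 0.61560.
Extinction term: e·p = 0.13490.
dp/dt = 0.61560 − 0.13490 = 0.48070.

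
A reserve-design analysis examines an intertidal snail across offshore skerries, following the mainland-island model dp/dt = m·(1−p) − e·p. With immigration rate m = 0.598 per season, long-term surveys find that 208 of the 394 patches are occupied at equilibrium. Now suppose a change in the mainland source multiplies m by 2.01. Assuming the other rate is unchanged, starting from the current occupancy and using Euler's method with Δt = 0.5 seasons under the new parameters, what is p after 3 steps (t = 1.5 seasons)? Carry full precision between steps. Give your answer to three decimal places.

Observed p* = 208/394 = 0.52792.
Balance m(1−p*) = e·p* gives e = m(1−p*)/p* = 0.598×0.47208/0.52792 = 0.53475.
Starting from p₀ = 0.52792; update p ← p + (dp/dt)·Δt with the new parameters.
step 1: Δp = +0.14256, p = 0.67048
step 2: Δp = +0.01877, p = 0.68925
step 3: Δp = +0.00247, p = 0.69172

0.692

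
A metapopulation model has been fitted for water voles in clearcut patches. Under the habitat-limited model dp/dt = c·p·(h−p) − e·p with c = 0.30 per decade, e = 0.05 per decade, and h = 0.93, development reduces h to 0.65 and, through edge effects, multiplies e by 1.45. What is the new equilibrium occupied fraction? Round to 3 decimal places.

Before: p* = h − e/c = 0.93 − 0.05/0.30 = 0.93 − 0.1667 = 0.7633.
After: c = 0.3, e = 0.0725, h = 0.65; p* = 0.65 − 0.0725/0.3 = 0.4083.

0.408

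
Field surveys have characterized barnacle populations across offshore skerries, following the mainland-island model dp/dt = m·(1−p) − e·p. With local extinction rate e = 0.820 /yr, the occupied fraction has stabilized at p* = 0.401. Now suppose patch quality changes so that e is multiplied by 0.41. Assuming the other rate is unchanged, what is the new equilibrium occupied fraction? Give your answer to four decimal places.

0.6202

Balance m(1−p*) = e·p* gives m = e·p*/(1−p*) = 0.820×0.40100/0.59900 = 0.54895.
New p* = m/(m+e) = 0.54895/(0.54895+0.33620) = 0.62018.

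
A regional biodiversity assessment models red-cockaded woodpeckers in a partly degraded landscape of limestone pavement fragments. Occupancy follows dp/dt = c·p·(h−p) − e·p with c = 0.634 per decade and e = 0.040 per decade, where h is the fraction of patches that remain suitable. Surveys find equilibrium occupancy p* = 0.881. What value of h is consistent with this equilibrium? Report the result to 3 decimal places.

0.944

At equilibrium c(h−p*) = e, so h = p* + e/c.
h = 0.881 + 0.040/0.634 = 0.881 + 0.0631 = 0.9441.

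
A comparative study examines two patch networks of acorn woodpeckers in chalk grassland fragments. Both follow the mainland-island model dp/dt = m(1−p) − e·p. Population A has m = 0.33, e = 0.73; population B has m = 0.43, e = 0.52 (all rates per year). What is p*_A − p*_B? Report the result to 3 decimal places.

A: p*_A = m/(m+e) = 0.33/1.0600 = 0.3113.
B: p*_B = 0.43/0.9500 = 0.4526.
p*_A − p*_B = 0.3113 − 0.4526 = -0.1413.

-0.141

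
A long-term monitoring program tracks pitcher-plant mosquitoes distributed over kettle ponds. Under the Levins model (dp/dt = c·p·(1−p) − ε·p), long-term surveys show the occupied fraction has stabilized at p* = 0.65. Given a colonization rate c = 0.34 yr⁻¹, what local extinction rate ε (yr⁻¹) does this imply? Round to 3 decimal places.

0.119

At equilibrium c(1−p*) = ε.
ε = 0.34 × (1 − 0.65) = 0.34 × 0.3500 = 0.1190.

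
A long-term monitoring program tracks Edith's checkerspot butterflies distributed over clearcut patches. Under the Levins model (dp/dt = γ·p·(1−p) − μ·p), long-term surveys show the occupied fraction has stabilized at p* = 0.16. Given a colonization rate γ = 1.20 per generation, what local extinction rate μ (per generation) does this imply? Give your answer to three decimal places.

1.008

At equilibrium γ(1−p*) = μ.
μ = 1.20 × (1 − 0.16) = 1.20 × 0.8400 = 1.0080.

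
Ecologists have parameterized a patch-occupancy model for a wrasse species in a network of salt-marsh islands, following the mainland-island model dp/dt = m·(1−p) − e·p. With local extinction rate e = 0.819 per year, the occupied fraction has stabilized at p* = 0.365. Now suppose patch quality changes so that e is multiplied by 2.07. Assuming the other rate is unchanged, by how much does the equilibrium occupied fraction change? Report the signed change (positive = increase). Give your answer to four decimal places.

Balance m(1−p*) = e·p* gives m = e·p*/(1−p*) = 0.819×0.36500/0.63500 = 0.47076.
New p* = m/(m+e) = 0.47076/(0.47076+1.69533) = 0.21733.
Δp* = 0.21733 − 0.36500 = -0.14767.

-0.1477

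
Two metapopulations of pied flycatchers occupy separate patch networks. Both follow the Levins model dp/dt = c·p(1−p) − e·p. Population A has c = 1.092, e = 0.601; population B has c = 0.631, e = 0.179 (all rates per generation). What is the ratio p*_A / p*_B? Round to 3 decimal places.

0.628

A: p*_A = 1 − 0.601/1.092 = 0.4496.
B: p*_B = 1 − 0.179/0.631 = 0.7163.
p*_A / p*_B = 0.4496/0.7163 = 0.6277.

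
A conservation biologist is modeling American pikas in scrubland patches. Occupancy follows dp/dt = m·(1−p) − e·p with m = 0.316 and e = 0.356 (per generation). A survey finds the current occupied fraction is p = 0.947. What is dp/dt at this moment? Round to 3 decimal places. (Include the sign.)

-0.320

Colonization term: m·(1−p) = 0.316×0.0530 = 0.01675.
Extinction term: e·p = 0.33713.
dp/dt = 0.01675 − 0.33713 = -0.32038.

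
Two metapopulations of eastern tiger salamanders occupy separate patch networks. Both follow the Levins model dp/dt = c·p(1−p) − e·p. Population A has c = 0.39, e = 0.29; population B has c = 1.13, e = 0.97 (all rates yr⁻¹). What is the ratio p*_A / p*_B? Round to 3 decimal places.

A: p*_A = 1 − 0.29/0.39 = 0.2564.
B: p*_B = 1 − 0.97/1.13 = 0.1416.
p*_A / p*_B = 0.2564/0.1416 = 1.8109.

1.811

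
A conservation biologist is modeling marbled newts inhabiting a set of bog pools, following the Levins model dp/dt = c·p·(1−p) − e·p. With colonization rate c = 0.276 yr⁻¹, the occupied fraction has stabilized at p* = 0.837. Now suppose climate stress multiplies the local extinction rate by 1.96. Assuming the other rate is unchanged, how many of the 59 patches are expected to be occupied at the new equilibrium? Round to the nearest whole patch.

40

Balance c(1−p*) = e gives e = 0.276×(1 − 0.83700) = 0.04499.
New p* = 1 − e/c = 1 − 0.08818/0.27600 = 0.68051.
Expected occupied = 59 × 0.68051 = 40.15 ≈ 40.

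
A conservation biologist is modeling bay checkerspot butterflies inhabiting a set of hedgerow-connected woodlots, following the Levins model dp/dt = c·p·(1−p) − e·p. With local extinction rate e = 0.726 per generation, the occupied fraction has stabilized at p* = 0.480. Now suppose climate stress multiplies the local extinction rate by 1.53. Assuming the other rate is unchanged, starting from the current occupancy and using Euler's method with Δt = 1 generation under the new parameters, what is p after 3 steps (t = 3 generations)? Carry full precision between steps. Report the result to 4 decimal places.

Balance c(1−p*) = e gives c = e/(1 − 0.48000) = 0.726/0.52000 = 1.39615.
Starting from p₀ = 0.48000; update p ← p + (dp/dt)·Δt with the new parameters.
p: 0.48000 → 0.29531  (Δp = -0.18469)
p: 0.29531 → 0.25783  (Δp = -0.03748)
p: 0.25783 → 0.23859  (Δp = -0.01923)

0.2386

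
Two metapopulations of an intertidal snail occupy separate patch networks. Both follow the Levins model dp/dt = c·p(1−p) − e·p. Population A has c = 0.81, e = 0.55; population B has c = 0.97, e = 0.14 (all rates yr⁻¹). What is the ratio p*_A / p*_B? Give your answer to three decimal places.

0.375

A: p*_A = 1 − 0.55/0.81 = 0.3210.
B: p*_B = 1 − 0.14/0.97 = 0.8557.
p*_A / p*_B = 0.3210/0.8557 = 0.3751.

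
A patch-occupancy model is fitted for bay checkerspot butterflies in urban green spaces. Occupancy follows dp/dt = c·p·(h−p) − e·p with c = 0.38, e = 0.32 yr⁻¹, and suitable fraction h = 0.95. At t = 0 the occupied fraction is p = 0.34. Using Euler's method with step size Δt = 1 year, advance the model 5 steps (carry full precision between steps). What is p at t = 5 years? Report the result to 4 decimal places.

Update rule: p ← p + [c·p·(h−p) − e·p]·Δt with Δt = 1.
step 1: Δp = -0.02999, p = 0.31001
step 2: Δp = -0.02381, p = 0.28620
step 3: Δp = -0.01939, p = 0.26681
step 4: Δp = -0.01611, p = 0.25070
step 5: Δp = -0.01360, p = 0.23709

0.2371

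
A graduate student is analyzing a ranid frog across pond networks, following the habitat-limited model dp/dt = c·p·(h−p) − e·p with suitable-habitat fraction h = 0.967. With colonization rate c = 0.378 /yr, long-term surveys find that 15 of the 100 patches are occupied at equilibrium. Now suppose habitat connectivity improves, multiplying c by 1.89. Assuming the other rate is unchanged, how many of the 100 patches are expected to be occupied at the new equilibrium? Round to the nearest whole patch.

53

Observed p* = 15/100 = 0.15000.
Balance c(h−p*) = e gives e = 0.378×(0.967 − 0.15000) = 0.30883.
New p* = 0.967 − e/c = 0.967 − 0.30883/0.71442 = 0.53472.
Expected occupied = 100 × 0.53472 = 53.47 ≈ 53.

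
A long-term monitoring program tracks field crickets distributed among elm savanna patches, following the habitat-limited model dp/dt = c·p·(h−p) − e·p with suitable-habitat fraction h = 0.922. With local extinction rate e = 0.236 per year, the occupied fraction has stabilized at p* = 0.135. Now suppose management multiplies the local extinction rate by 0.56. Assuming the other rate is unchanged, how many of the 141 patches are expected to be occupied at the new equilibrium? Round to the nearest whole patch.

68

Balance c(h−p*) = e gives c = e/(0.922 − 0.13500) = 0.236/0.78700 = 0.29987.
New p* = 0.922 − e/c = 0.922 − 0.13216/0.29987 = 0.48128.
Expected occupied = 141 × 0.48128 = 67.86 ≈ 68.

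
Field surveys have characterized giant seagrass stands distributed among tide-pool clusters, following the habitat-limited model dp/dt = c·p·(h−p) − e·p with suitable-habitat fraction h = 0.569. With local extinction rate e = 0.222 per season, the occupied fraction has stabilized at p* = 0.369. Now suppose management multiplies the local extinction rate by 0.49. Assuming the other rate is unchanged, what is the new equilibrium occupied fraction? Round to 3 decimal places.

Balance c(h−p*) = e gives c = e/(0.569 − 0.36900) = 0.222/0.20000 = 1.11000.
New p* = 0.569 − e/c = 0.569 − 0.10878/1.11000 = 0.47100.

0.471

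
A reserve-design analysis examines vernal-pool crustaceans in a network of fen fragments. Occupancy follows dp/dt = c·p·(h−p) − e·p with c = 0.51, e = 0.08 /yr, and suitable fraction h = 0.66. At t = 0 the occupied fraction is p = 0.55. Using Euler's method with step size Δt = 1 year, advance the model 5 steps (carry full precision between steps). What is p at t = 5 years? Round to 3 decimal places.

Update rule: p ← p + [c·p·(h−p) − e·p]·Δt with Δt = 1.
t = 1: p = 0.55000 + (-0.01315) = 0.53686
t = 2: p = 0.53686 + (-0.00923) = 0.52762
t = 3: p = 0.52762 + (-0.00659) = 0.52103
t = 4: p = 0.52103 + (-0.00476) = 0.51628
t = 5: p = 0.51628 + (-0.00346) = 0.51282

0.513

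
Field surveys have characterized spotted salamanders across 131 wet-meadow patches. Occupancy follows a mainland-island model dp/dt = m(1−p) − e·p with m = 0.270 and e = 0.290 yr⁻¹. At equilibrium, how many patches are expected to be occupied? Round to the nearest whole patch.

63

p* = m/(m+e) = 0.270/0.5600 = 0.4821.
Expected occupied patches = N × p* = 131 × 0.4821 = 63.16 ≈ 63.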